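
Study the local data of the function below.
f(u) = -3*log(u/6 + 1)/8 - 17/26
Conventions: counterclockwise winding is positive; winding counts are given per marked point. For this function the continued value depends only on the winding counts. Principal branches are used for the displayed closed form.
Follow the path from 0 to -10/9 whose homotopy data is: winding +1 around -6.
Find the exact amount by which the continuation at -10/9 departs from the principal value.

The rational part is single-valued and drops out of the difference; each branch term changes only by its own monodromy.
(-3/8)*log(1 - u/(-6)): each positive loop around -6 adds 2*pi*i to the log, so winding +1 contributes (-3/8)*(1)*2*pi*i = -(3/4)*pi*i.
Summing the contributions at u = -10/9 gives -(3/4)*pi*i.

Continued minus principal equals -(3/4)*pi*i.


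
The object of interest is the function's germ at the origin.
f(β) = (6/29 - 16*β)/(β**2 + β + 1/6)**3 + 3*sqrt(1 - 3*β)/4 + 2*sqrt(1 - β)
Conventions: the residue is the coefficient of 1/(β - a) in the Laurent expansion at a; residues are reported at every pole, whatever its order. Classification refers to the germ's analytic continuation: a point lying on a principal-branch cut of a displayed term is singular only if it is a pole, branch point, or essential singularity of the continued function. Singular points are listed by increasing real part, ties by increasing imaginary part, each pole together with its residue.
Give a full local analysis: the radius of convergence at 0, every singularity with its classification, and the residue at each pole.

Denominator factor (β**2 + β + 1/6)^3: discriminant 1/3, real irrational roots -1/2 + (1/6)*sqrt(3) and -1/2 - (1/6)*sqrt(3); poles of order 3, moduli 1/2 - (1/6)*sqrt(3) and 1/2 + (1/6)*sqrt(3).
Branch term (2)*sqrt(1 - β/(1)): its argument vanishes at β = 1, a square-root branch point, modulus 1.
Branch term (3/4)*sqrt(1 - β/(1/3)): its argument vanishes at β = 1/3, a square-root branch point, modulus 1/3.
The radius of convergence is the smallest modulus among the singular points: 1/2 - (1/6)*sqrt(3).
The branch terms are analytic at -1/2 - (1/6)*sqrt(3) and contribute nothing to the residue; only the rational part matters.
The factor β**2 + β + 1/6 splits as (β - a)(β - a') with a = -1/2 - (1/6)*sqrt(3), a' = -1/2 + (1/6)*sqrt(3). At the order-3 pole a set g(β) = (β - a)^3*(rational part) = [6/29 - 16*β] / (β - a')^3.
Order-3 pole: residue = g''(a)/2; g''(-1/2 - (1/6)*sqrt(3)) = -(25704/29)*sqrt(3), so the residue is -(12852/29)*sqrt(3).
The branch terms are analytic at -1/2 + (1/6)*sqrt(3) and contribute nothing to the residue; only the rational part matters.
The factor β**2 + β + 1/6 splits as (β - a)(β - a') with a = -1/2 + (1/6)*sqrt(3), a' = -1/2 - (1/6)*sqrt(3). At the order-3 pole a set g(β) = (β - a)^3*(rational part) = [6/29 - 16*β] / (β - a')^3.
Order-3 pole: residue = g''(a)/2; g''(-1/2 + (1/6)*sqrt(3)) = (25704/29)*sqrt(3), so the residue is (12852/29)*sqrt(3).
List the singular points by increasing real part (a conjugate pair: the negative imaginary part first).

Radius of convergence at 0: 1/2 - (1/6)*sqrt(3).
At -1/2 - (1/6)*sqrt(3): a pole of order 3; residue -(12852/29)*sqrt(3).
At -1/2 + (1/6)*sqrt(3): a pole of order 3; residue (12852/29)*sqrt(3).
At 1/3: an algebraic (square-root) branch point.
At 1: an algebraic (square-root) branch point.


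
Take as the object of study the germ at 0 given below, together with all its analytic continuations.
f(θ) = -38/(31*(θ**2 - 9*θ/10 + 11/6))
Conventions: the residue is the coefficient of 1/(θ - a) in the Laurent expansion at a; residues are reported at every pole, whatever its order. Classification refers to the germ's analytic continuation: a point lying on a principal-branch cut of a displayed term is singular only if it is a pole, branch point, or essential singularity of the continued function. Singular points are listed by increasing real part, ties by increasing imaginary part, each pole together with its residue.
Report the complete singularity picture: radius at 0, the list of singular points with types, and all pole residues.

Radius of convergence at 0: (1/6)*sqrt(66).
At (9/20) - ((1/60)*sqrt(5871))*i: a pole of order 1; residue -((20/3193)*sqrt(5871))*i.
At (9/20) + ((1/60)*sqrt(5871))*i: a pole of order 1; residue ((20/3193)*sqrt(5871))*i.

Denominator factor (θ**2 - 9*θ/10 + 11/6): discriminant -1957/300, complex-conjugate roots (9/20) + ((1/60)*sqrt(5871))*i and (9/20) - ((1/60)*sqrt(5871))*i; poles of order 1, moduli (1/6)*sqrt(66) and (1/6)*sqrt(66).
The radius of convergence is the smallest modulus among the singular points: (1/6)*sqrt(66).
The factor θ**2 - 9*θ/10 + 11/6 splits as (θ - a)(θ - a') with a = (9/20) - ((1/60)*sqrt(5871))*i, a' = (9/20) + ((1/60)*sqrt(5871))*i. At the order-1 pole a set g(θ) = (θ - a)*f(θ) = [-38/31] / (θ - a').
Simple pole: residue = g(a) at a = (9/20) - ((1/60)*sqrt(5871))*i, which is -((20/3193)*sqrt(5871))*i.
The factor θ**2 - 9*θ/10 + 11/6 splits as (θ - a)(θ - a') with a = (9/20) + ((1/60)*sqrt(5871))*i, a' = (9/20) - ((1/60)*sqrt(5871))*i. At the order-1 pole a set g(θ) = (θ - a)*f(θ) = [-38/31] / (θ - a').
Simple pole: residue = g(a) at a = (9/20) + ((1/60)*sqrt(5871))*i, which is ((20/3193)*sqrt(5871))*i.
List the singular points by increasing real part (a conjugate pair: the negative imaginary part first).


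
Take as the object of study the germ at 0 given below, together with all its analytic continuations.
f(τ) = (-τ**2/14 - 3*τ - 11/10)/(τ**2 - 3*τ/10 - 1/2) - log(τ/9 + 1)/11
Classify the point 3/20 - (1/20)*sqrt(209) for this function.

The denominator factor τ**2 - 3*τ/10 - 1/2 vanishes at 3/20 - (1/20)*sqrt(209) and appears to the power 1; the numerator there equals -4449/2800 + (423/2800)*sqrt(209), nonzero, and no other factor vanishes.
The branch terms are analytic at this point.
Hence a pole whose order is the multiplicity, 1.

The point is a pole of order 1.


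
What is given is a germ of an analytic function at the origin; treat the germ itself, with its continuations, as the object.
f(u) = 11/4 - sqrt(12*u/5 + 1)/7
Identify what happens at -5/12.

The term (-1/7)*sqrt(1 - u/(-5/12)) has argument 1 - -5/12/(-5/12) = 0 at -5/12: a square-root (algebraic, two-sheeted) branch point; the remaining terms are analytic or single-valued there.

The point is an algebraic (square-root) branch point.


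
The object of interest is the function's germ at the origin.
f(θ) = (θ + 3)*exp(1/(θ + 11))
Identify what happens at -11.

The exponent 1/(θ - (-11)) has a pole at -11, so exp(1/(θ - (-11))) takes every nonzero value near it: an essential singularity (not a pole of any order).

The point is an essential singularity.


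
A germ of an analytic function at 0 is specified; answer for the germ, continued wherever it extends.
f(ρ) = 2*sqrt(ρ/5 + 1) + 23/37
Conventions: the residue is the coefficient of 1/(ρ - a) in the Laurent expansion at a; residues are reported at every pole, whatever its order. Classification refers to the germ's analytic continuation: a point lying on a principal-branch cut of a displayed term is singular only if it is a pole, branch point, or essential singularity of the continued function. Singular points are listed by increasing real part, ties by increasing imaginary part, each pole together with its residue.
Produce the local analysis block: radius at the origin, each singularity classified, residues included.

Radius of convergence at 0: 5.
At -5: an algebraic (square-root) branch point.

Branch term (2)*sqrt(1 - ρ/(-5)): its argument vanishes at ρ = -5, a square-root branch point, modulus 5.
The radius of convergence is the smallest modulus among the singular points: 5.


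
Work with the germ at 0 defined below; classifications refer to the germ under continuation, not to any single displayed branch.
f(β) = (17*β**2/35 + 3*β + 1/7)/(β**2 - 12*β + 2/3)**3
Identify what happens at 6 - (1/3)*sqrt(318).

The point is a pole of order 3.

The denominator factor β**2 - 12*β + 2/3 vanishes at 6 - (1/3)*sqrt(318) and appears to the power 3; the numerator there equals 5543/105 - (103/35)*sqrt(318), nonzero, and no other factor vanishes.
Hence a pole whose order is the multiplicity, 3.


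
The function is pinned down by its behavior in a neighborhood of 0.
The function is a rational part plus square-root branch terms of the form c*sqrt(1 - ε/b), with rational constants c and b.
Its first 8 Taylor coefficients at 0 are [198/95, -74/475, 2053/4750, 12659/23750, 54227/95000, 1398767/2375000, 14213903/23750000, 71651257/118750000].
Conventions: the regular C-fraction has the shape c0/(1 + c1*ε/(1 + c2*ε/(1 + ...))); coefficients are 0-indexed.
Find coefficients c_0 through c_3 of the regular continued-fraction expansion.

The regular C-fraction coefficients are [198/95, 37/495, 197771/73260, -4531923/1100380].

Taylor coefficients (read off): a_0 = 198/95, a_1 = -74/475, a_2 = 2053/4750, a_3 = 12659/23750.
c0 = a_0 = 198/95. Peel one level at a time: if S = 1 + c*ε/S' with S'(0) = 1, then c is the ε-coefficient of S and S' = c*ε/(S - 1).
S_1 = c0/f = 1 + (37/495)*ε + (-197771/980100)*ε^2 + ...; c1 = 37/495.
S_2 = c1*ε/(S_1 - 1) = 1 + (197771/73260)*ε + (6088341/547600)*ε^2 + ...; c2 = 197771/73260.
S_3 = c2*ε/(S_2 - 1) = 1 + (-4531923/1100380)*ε + ...; c3 = -4531923/1100380.


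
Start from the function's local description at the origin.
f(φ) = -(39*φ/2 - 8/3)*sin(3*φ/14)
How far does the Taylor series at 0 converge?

The factor -sin(3*φ/14) is entire and contributes no finite singular point.
The polynomial part has no poles.
No finite singular points: the Taylor series at 0 converges everywhere.

The radius of convergence is infinite.


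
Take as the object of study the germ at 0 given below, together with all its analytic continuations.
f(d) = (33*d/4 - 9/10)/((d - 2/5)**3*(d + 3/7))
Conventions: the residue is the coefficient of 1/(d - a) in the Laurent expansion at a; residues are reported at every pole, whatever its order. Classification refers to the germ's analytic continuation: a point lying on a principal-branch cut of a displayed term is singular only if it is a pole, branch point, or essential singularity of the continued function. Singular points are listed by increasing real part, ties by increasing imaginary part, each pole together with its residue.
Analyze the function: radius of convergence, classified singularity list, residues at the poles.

Radius of convergence at 0: 2/5.
At -3/7: a pole of order 1; residue 760725/97556.
At 2/5: a pole of order 3; residue -760725/97556.

Denominator factor (d - 2/5)^3: pole of order 3 at 2/5, modulus 2/5.
Denominator factor (d + 3/7): pole of order 1 at -3/7, modulus 3/7.
The radius of convergence is the smallest modulus among the singular points: 2/5.
At the order-1 pole -3/7 set g(d) = (d - (-3/7))*f(d) = (33*d/4 - 9/10)/(d - 2/5)**3.
Simple pole: residue = g(a) at a = -3/7, which is 760725/97556.
At the order-3 pole 2/5 set g(d) = (d - (2/5))^3*f(d) = (33*d/4 - 9/10)/(d + 3/7).
Order-3 pole: residue = g''(a)/2; g''(2/5) = -760725/48778, so the residue is -760725/97556.
List the singular points by increasing real part (a conjugate pair: the negative imaginary part first).


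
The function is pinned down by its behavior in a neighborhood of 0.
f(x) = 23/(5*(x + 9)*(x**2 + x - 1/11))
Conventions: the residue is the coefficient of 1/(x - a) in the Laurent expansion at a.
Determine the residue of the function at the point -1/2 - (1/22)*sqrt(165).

The residue is -253/7910 - (4301/118650)*sqrt(165).

The factor x**2 + x - 1/11 splits as (x - a)(x - a') with a = -1/2 - (1/22)*sqrt(165), a' = -1/2 + (1/22)*sqrt(165). At the order-1 pole a set g(x) = (x - a)*f(x) = [23/(5*(x + 9))] / (x - a').
Simple pole: residue = g(a) at a = -1/2 - (1/22)*sqrt(165), which is -253/7910 - (4301/118650)*sqrt(165).


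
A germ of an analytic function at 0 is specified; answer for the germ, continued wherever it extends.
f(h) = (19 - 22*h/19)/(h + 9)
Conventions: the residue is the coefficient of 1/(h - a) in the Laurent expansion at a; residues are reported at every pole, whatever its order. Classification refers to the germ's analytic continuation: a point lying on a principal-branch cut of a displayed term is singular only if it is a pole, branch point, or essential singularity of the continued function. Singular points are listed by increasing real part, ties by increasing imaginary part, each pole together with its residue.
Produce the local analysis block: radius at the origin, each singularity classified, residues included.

Radius of convergence at 0: 9.
At -9: a pole of order 1; residue 559/19.

Denominator factor (h + 9): pole of order 1 at -9, modulus 9.
The radius of convergence is the smallest modulus among the singular points: 9.
At the order-1 pole -9 set g(h) = (h - (-9))*f(h) = 19 - 22*h/19.
Simple pole: residue = g(a) at a = -9, which is 559/19.


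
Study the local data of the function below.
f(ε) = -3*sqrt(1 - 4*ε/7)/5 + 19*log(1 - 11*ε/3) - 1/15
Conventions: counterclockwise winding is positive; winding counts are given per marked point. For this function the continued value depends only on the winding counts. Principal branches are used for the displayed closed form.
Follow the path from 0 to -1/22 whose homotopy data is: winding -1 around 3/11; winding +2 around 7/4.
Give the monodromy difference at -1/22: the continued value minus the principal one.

Continued minus principal equals -(38)*pi*i.

The rational part is single-valued and drops out of the difference; each branch term changes only by its own monodromy.
(-3/5)*sqrt(1 - ε/(7/4)): winding +2 is even, the square root returns to the same sheet, contribution 0.
(19)*log(1 - ε/(3/11)): each positive loop around 3/11 adds 2*pi*i to the log, so winding -1 contributes (19)*(-1)*2*pi*i = -(38)*pi*i.
Summing the contributions at ε = -1/22 gives -(38)*pi*i.


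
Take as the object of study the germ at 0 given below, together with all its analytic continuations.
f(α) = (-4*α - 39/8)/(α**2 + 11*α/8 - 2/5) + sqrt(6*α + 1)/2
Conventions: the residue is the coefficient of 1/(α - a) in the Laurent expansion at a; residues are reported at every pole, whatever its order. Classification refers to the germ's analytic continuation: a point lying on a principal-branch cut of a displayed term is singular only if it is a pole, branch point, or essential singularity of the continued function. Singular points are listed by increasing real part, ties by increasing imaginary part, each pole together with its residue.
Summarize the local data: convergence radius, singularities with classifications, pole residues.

Radius of convergence at 0: 1/6.
At -11/16 - (1/80)*sqrt(5585): a pole of order 1; residue -2 + (17/1117)*sqrt(5585).
At -1/6: an algebraic (square-root) branch point.
At -11/16 + (1/80)*sqrt(5585): a pole of order 1; residue -2 - (17/1117)*sqrt(5585).

Denominator factor (α**2 + 11*α/8 - 2/5): discriminant 1117/320, real irrational roots -11/16 + (1/80)*sqrt(5585) and -11/16 - (1/80)*sqrt(5585); poles of order 1, moduli -11/16 + (1/80)*sqrt(5585) and 11/16 + (1/80)*sqrt(5585).
Branch term (1/2)*sqrt(1 - α/(-1/6)): its argument vanishes at α = -1/6, a square-root branch point, modulus 1/6.
The radius of convergence is the smallest modulus among the singular points: 1/6.
The branch term is analytic at -11/16 - (1/80)*sqrt(5585) and contributes nothing to the residue; only the rational part matters.
The factor α**2 + 11*α/8 - 2/5 splits as (α - a)(α - a') with a = -11/16 - (1/80)*sqrt(5585), a' = -11/16 + (1/80)*sqrt(5585). At the order-1 pole a set g(α) = (α - a)*(rational part) = [-4*α - 39/8] / (α - a').
Simple pole: residue = g(a) at a = -11/16 - (1/80)*sqrt(5585), which is -2 + (17/1117)*sqrt(5585).
The branch term is analytic at -11/16 + (1/80)*sqrt(5585) and contributes nothing to the residue; only the rational part matters.
The factor α**2 + 11*α/8 - 2/5 splits as (α - a)(α - a') with a = -11/16 + (1/80)*sqrt(5585), a' = -11/16 - (1/80)*sqrt(5585). At the order-1 pole a set g(α) = (α - a)*(rational part) = [-4*α - 39/8] / (α - a').
Simple pole: residue = g(a) at a = -11/16 + (1/80)*sqrt(5585), which is -2 - (17/1117)*sqrt(5585).
List the singular points by increasing real part (a conjugate pair: the negative imaginary part first).


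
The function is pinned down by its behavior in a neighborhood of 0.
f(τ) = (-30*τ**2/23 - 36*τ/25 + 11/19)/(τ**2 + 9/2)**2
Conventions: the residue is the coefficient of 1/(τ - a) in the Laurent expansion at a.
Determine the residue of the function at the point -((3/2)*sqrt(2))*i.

The residue is -((1156/11799)*sqrt(2))*i.

The factor τ**2 + 9/2 splits as (τ - a)(τ - a') with a = -((3/2)*sqrt(2))*i, a' = ((3/2)*sqrt(2))*i. At the order-2 pole a set g(τ) = (τ - a)^2*f(τ) = [-30*τ**2/23 - 36*τ/25 + 11/19] / (τ - a')^2.
Order-2 pole: residue = g'(a); g'(-((3/2)*sqrt(2))*i) = -((1156/11799)*sqrt(2))*i, so the residue is -((1156/11799)*sqrt(2))*i.


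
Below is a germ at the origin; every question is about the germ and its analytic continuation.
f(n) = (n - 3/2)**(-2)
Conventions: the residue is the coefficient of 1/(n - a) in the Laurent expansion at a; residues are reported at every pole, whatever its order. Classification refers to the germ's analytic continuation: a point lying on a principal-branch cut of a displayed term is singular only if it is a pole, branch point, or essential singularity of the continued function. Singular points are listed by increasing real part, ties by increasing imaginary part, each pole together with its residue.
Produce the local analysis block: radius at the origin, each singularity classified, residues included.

Radius of convergence at 0: 3/2.
At 3/2: a pole of order 2; residue 0.

Denominator factor (n - 3/2)^2: pole of order 2 at 3/2, modulus 3/2.
The radius of convergence is the smallest modulus among the singular points: 3/2.
At the order-2 pole 3/2 set g(n) = (n - (3/2))^2*f(n) = 1.
Order-2 pole: residue = g'(a); g'(3/2) = 0, so the residue is 0.


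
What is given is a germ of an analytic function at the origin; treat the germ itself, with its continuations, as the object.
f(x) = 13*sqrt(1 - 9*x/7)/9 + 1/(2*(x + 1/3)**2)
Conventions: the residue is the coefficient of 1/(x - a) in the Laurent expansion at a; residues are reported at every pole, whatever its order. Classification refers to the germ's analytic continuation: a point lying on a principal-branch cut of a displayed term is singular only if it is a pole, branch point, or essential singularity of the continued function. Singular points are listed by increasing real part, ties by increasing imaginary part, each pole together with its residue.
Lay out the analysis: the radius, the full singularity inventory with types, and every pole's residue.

Radius of convergence at 0: 1/3.
At -1/3: a pole of order 2; residue 0.
At 7/9: an algebraic (square-root) branch point.

Denominator factor (x + 1/3)^2: pole of order 2 at -1/3, modulus 1/3.
Branch term (13/9)*sqrt(1 - x/(7/9)): its argument vanishes at x = 7/9, a square-root branch point, modulus 7/9.
The radius of convergence is the smallest modulus among the singular points: 1/3.
The branch term is analytic at -1/3 and contributes nothing to the residue; only the rational part matters.
At the order-2 pole -1/3 set g(x) = (x - (-1/3))^2*(rational part) = 1/2.
Order-2 pole: residue = g'(a); g'(-1/3) = 0, so the residue is 0.
List the singular points by increasing real part (a conjugate pair: the negative imaginary part first).


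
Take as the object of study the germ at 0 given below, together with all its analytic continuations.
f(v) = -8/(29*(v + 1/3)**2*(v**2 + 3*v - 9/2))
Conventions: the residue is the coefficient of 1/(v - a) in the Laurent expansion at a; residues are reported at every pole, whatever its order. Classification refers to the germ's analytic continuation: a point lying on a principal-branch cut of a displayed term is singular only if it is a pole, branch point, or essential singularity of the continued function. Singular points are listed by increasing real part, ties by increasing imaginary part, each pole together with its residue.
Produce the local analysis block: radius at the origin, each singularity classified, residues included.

Denominator factor (v + 1/3)^2: pole of order 2 at -1/3, modulus 1/3.
Denominator factor (v**2 + 3*v - 9/2): discriminant 27, real irrational roots -3/2 + (3/2)*sqrt(3) and -3/2 - (3/2)*sqrt(3); poles of order 1, moduli -3/2 + (3/2)*sqrt(3) and 3/2 + (3/2)*sqrt(3).
The radius of convergence is the smallest modulus among the singular points: 1/3.
The factor v**2 + 3*v - 9/2 splits as (v - a)(v - a') with a = -3/2 - (3/2)*sqrt(3), a' = -3/2 + (3/2)*sqrt(3). At the order-1 pole a set g(v) = (v - a)*f(v) = [-8/(29*(v + 1/3)**2)] / (v - a').
Simple pole: residue = g(a) at a = -3/2 - (3/2)*sqrt(3), which is -3024/272861 + (2336/272861)*sqrt(3).
At the order-2 pole -1/3 set g(v) = (v - (-1/3))^2*f(v) = -8/(29*(v**2 + 3*v - 9/2)).
Order-2 pole: residue = g'(a); g'(-1/3) = 6048/272861, so the residue is 6048/272861.
The factor v**2 + 3*v - 9/2 splits as (v - a)(v - a') with a = -3/2 + (3/2)*sqrt(3), a' = -3/2 - (3/2)*sqrt(3). At the order-1 pole a set g(v) = (v - a)*f(v) = [-8/(29*(v + 1/3)**2)] / (v - a').
Simple pole: residue = g(a) at a = -3/2 + (3/2)*sqrt(3), which is -3024/272861 - (2336/272861)*sqrt(3).
List the singular points by increasing real part (a conjugate pair: the negative imaginary part first).

Radius of convergence at 0: 1/3.
At -3/2 - (3/2)*sqrt(3): a pole of order 1; residue -3024/272861 + (2336/272861)*sqrt(3).
At -1/3: a pole of order 2; residue 6048/272861.
At -3/2 + (3/2)*sqrt(3): a pole of order 1; residue -3024/272861 - (2336/272861)*sqrt(3).


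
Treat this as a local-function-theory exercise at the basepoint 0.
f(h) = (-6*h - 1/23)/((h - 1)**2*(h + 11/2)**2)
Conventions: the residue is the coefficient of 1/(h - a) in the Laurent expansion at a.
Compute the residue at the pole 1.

At the order-2 pole 1 set g(h) = (h - (1))^2*f(h) = (-6*h - 1/23)/(h + 11/2)**2.
Order-2 pole: residue = g'(a); g'(1) = -4952/50531, so the residue is -4952/50531.

The residue is -4952/50531.


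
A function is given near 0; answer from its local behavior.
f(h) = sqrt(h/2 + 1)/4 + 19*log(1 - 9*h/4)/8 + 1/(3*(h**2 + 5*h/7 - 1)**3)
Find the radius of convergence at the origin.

Denominator factor (h**2 + 5*h/7 - 1)^3: discriminant 221/49, real irrational roots -5/14 + (1/14)*sqrt(221) and -5/14 - (1/14)*sqrt(221); poles of order 3, moduli -5/14 + (1/14)*sqrt(221) and 5/14 + (1/14)*sqrt(221).
Branch term (19/8)*log(1 - h/(4/9)): its argument vanishes at h = 4/9, a logarithmic branch point, modulus 4/9.
Branch term (1/4)*sqrt(1 - h/(-2)): its argument vanishes at h = -2, a square-root branch point, modulus 2.
The radius of convergence is the smallest modulus among the singular points: 4/9.

The radius of convergence is 4/9.


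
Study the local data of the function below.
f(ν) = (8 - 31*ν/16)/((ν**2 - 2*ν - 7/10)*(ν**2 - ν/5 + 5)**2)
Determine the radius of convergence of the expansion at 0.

Denominator factor (ν**2 - 2*ν - 7/10): discriminant 34/5, real irrational roots 1 + (1/10)*sqrt(170) and 1 - (1/10)*sqrt(170); poles of order 1, moduli 1 + (1/10)*sqrt(170) and -1 + (1/10)*sqrt(170).
Denominator factor (ν**2 - ν/5 + 5)^2: discriminant -499/25, complex-conjugate roots (1/10) + ((1/10)*sqrt(499))*i and (1/10) - ((1/10)*sqrt(499))*i; poles of order 2, moduli sqrt(5) and sqrt(5).
The radius of convergence is the smallest modulus among the singular points: -1 + (1/10)*sqrt(170).

The radius of convergence is -1 + (1/10)*sqrt(170).


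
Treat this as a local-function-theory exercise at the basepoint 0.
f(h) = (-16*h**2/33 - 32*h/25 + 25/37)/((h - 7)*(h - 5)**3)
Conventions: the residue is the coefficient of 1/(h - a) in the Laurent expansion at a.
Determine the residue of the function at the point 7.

At the order-1 pole 7 set g(h) = (h - (7))*f(h) = (-16*h**2/33 - 32*h/25 + 25/37)/(h - 5)**3.
Simple pole: residue = g(a) at a = 7, which is -978079/244200.

The residue is -978079/244200.


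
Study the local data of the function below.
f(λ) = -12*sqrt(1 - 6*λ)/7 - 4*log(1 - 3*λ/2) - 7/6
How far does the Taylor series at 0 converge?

Branch term (-12/7)*sqrt(1 - λ/(1/6)): its argument vanishes at λ = 1/6, a square-root branch point, modulus 1/6.
Branch term (-4)*log(1 - λ/(2/3)): its argument vanishes at λ = 2/3, a logarithmic branch point, modulus 2/3.
The radius of convergence is the smallest modulus among the singular points: 1/6.

The radius of convergence is 1/6.


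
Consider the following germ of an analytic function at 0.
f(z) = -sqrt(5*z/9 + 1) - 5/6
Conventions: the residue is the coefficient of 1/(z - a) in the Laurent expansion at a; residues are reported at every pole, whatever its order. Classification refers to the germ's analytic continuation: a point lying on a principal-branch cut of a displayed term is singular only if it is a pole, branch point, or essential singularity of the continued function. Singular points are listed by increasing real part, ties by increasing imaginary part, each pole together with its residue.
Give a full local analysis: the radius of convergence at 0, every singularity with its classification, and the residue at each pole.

Radius of convergence at 0: 9/5.
At -9/5: an algebraic (square-root) branch point.

Branch term (-1)*sqrt(1 - z/(-9/5)): its argument vanishes at z = -9/5, a square-root branch point, modulus 9/5.
The radius of convergence is the smallest modulus among the singular points: 9/5.


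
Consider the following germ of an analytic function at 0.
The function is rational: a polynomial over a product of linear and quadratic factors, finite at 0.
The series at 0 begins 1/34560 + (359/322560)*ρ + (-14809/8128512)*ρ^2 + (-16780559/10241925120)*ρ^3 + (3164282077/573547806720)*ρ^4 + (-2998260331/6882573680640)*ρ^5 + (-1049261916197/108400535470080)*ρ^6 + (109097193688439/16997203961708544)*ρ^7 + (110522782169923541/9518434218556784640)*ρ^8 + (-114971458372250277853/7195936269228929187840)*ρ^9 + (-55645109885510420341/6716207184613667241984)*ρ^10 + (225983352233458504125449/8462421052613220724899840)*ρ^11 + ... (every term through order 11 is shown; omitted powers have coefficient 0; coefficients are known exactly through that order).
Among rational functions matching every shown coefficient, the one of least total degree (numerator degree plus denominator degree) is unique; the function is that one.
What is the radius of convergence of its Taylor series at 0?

The radius of convergence is 1.

No rational of total degree below 10 reproduces all 12 coefficients; solving the [1/9] Pade equations on them gives f(ρ) = (2*ρ + 1/20)/((ρ + 12)**3*(ρ**2 + 3*ρ/7 + 1)**3), whose expansion matches every shown term.
Denominator factor (ρ + 12)^3: pole of order 3 at -12, modulus 12.
Denominator factor (ρ**2 + 3*ρ/7 + 1)^3: discriminant -187/49, complex-conjugate roots (-3/14) + ((1/14)*sqrt(187))*i and (-3/14) - ((1/14)*sqrt(187))*i; poles of order 3, moduli 1 and 1.
The radius of convergence is the smallest modulus among the singular points: 1.


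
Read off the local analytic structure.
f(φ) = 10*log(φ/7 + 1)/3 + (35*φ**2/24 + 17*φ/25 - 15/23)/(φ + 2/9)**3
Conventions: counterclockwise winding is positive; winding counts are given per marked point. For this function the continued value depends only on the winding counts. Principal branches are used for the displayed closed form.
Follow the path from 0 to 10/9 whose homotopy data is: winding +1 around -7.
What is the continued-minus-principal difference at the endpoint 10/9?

The rational part is single-valued and drops out of the difference; each branch term changes only by its own monodromy.
(10/3)*log(1 - φ/(-7)): each positive loop around -7 adds 2*pi*i to the log, so winding +1 contributes (10/3)*(1)*2*pi*i = (20/3)*pi*i.
Summing the contributions at φ = 10/9 gives (20/3)*pi*i.

Continued minus principal equals (20/3)*pi*i.


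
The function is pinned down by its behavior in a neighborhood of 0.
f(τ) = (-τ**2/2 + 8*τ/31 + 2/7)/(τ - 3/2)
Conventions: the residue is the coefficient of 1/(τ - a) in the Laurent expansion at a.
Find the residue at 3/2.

At the order-1 pole 3/2 set g(τ) = (τ - (3/2))*f(τ) = -τ**2/2 + 8*τ/31 + 2/7.
Simple pole: residue = g(a) at a = 3/2, which is -785/1736.

The residue is -785/1736.


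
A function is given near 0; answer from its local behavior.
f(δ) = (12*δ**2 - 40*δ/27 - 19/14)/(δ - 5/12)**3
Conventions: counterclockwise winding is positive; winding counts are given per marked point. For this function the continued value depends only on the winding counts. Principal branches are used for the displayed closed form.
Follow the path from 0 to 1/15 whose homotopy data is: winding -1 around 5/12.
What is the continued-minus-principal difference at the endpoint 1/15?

The function is rational, hence single-valued: continuing it around any pole returns the same value, so the difference is 0.

Continued minus principal equals 0.


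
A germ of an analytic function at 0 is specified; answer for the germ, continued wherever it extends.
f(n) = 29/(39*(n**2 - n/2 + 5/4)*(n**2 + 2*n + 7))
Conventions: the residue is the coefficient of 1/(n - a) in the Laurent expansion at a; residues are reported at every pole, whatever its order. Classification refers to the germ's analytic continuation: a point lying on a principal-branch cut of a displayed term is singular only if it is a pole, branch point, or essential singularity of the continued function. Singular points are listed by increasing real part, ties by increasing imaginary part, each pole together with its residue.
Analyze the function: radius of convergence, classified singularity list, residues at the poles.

Radius of convergence at 0: (1/2)*sqrt(5).
At (-1) - (sqrt(6))*i: a pole of order 1; residue (580/29991) - ((29/6921)*sqrt(6))*i.
At (-1) + (sqrt(6))*i: a pole of order 1; residue (580/29991) + ((29/6921)*sqrt(6))*i.
At (1/4) - ((1/4)*sqrt(19))*i: a pole of order 1; residue (-580/29991) + ((1972/189943)*sqrt(19))*i.
At (1/4) + ((1/4)*sqrt(19))*i: a pole of order 1; residue (-580/29991) - ((1972/189943)*sqrt(19))*i.

Denominator factor (n**2 - n/2 + 5/4): discriminant -19/4, complex-conjugate roots (1/4) + ((1/4)*sqrt(19))*i and (1/4) - ((1/4)*sqrt(19))*i; poles of order 1, moduli (1/2)*sqrt(5) and (1/2)*sqrt(5).
Denominator factor (n**2 + 2*n + 7): discriminant -24, complex-conjugate roots (-1) + (sqrt(6))*i and (-1) - (sqrt(6))*i; poles of order 1, moduli sqrt(7) and sqrt(7).
The radius of convergence is the smallest modulus among the singular points: (1/2)*sqrt(5).
The factor n**2 + 2*n + 7 splits as (n - a)(n - a') with a = (-1) - (sqrt(6))*i, a' = (-1) + (sqrt(6))*i. At the order-1 pole a set g(n) = (n - a)*f(n) = [29/(39*(n**2 - n/2 + 5/4))] / (n - a').
Simple pole: residue = g(a) at a = (-1) - (sqrt(6))*i, which is (580/29991) - ((29/6921)*sqrt(6))*i.
The factor n**2 + 2*n + 7 splits as (n - a)(n - a') with a = (-1) + (sqrt(6))*i, a' = (-1) - (sqrt(6))*i. At the order-1 pole a set g(n) = (n - a)*f(n) = [29/(39*(n**2 - n/2 + 5/4))] / (n - a').
Simple pole: residue = g(a) at a = (-1) + (sqrt(6))*i, which is (580/29991) + ((29/6921)*sqrt(6))*i.
The factor n**2 - n/2 + 5/4 splits as (n - a)(n - a') with a = (1/4) - ((1/4)*sqrt(19))*i, a' = (1/4) + ((1/4)*sqrt(19))*i. At the order-1 pole a set g(n) = (n - a)*f(n) = [29/(39*(n**2 + 2*n + 7))] / (n - a').
Simple pole: residue = g(a) at a = (1/4) - ((1/4)*sqrt(19))*i, which is (-580/29991) + ((1972/189943)*sqrt(19))*i.
The factor n**2 - n/2 + 5/4 splits as (n - a)(n - a') with a = (1/4) + ((1/4)*sqrt(19))*i, a' = (1/4) - ((1/4)*sqrt(19))*i. At the order-1 pole a set g(n) = (n - a)*f(n) = [29/(39*(n**2 + 2*n + 7))] / (n - a').
Simple pole: residue = g(a) at a = (1/4) + ((1/4)*sqrt(19))*i, which is (-580/29991) - ((1972/189943)*sqrt(19))*i.
List the singular points by increasing real part (a conjugate pair: the negative imaginary part first).


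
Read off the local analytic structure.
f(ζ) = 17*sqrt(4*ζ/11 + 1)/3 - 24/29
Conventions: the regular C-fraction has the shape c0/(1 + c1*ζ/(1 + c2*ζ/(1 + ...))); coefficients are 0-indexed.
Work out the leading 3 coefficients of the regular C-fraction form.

Taylor coefficients (expand at 0): a_0 = 421/87, a_1 = 34/33, a_2 = -34/363.
c0 = a_0 = 421/87. Peel one level at a time: if S = 1 + c*ζ/S' with S'(0) = 1, then c is the ζ-coefficient of S and S' = c*ζ/(S - 1).
S_1 = c0/f = 1 + (-986/4631)*ζ + (1387302/21446161)*ζ^2 + ...; c1 = -986/4631.
S_2 = c1*ζ/(S_1 - 1) = 1 + (1407/4631)*ζ + ...; c2 = 1407/4631.

The regular C-fraction coefficients are [421/87, -986/4631, 1407/4631].


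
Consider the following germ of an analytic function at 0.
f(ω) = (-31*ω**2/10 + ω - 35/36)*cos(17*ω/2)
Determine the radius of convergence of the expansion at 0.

The factor cos(17*ω/2) is entire and contributes no finite singular point.
The polynomial part has no poles.
No finite singular points: the Taylor series at 0 converges everywhere.

The radius of convergence is infinite.


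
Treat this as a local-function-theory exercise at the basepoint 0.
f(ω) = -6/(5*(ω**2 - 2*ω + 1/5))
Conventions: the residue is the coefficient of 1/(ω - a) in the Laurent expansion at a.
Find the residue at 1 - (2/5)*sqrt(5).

The residue is (3/10)*sqrt(5).

The factor ω**2 - 2*ω + 1/5 splits as (ω - a)(ω - a') with a = 1 - (2/5)*sqrt(5), a' = 1 + (2/5)*sqrt(5). At the order-1 pole a set g(ω) = (ω - a)*f(ω) = [-6/5] / (ω - a').
Simple pole: residue = g(a) at a = 1 - (2/5)*sqrt(5), which is (3/10)*sqrt(5).


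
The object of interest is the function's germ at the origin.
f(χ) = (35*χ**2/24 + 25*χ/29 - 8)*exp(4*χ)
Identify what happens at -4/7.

The point is a regular point.

There is no denominator, hence no pole anywhere.
The factor exp(4*χ) is entire.
So the germ continues analytically to -4/7.


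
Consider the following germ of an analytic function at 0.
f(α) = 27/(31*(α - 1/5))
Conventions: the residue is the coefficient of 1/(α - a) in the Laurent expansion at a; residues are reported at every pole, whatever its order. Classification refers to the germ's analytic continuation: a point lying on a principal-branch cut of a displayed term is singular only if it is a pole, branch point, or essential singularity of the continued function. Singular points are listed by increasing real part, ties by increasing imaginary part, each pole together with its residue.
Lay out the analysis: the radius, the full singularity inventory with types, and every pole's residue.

Radius of convergence at 0: 1/5.
At 1/5: a pole of order 1; residue 27/31.

Denominator factor (α - 1/5): pole of order 1 at 1/5, modulus 1/5.
The radius of convergence is the smallest modulus among the singular points: 1/5.
At the order-1 pole 1/5 set g(α) = (α - (1/5))*f(α) = 27/31.
Simple pole: residue = g(a) at a = 1/5, which is 27/31.


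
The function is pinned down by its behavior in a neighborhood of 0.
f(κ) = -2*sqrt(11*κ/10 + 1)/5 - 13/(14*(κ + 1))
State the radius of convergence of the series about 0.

Denominator factor (κ + 1): pole of order 1 at -1, modulus 1.
Branch term (-2/5)*sqrt(1 - κ/(-10/11)): its argument vanishes at κ = -10/11, a square-root branch point, modulus 10/11.
The radius of convergence is the smallest modulus among the singular points: 10/11.

The radius of convergence is 10/11.


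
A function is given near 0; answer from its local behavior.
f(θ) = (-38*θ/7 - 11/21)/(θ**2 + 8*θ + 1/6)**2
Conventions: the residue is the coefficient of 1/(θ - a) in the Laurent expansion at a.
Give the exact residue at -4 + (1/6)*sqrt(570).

The factor θ**2 + 8*θ + 1/6 splits as (θ - a)(θ - a') with a = -4 + (1/6)*sqrt(570), a' = -4 - (1/6)*sqrt(570). At the order-2 pole a set g(θ) = (θ - a)^2*f(θ) = [-38*θ/7 - 11/21] / (θ - a')^2.
Order-2 pole: residue = g'(a); g'(-4 + (1/6)*sqrt(570)) = -(89/25270)*sqrt(570), so the residue is -(89/25270)*sqrt(570).

The residue is -(89/25270)*sqrt(570).


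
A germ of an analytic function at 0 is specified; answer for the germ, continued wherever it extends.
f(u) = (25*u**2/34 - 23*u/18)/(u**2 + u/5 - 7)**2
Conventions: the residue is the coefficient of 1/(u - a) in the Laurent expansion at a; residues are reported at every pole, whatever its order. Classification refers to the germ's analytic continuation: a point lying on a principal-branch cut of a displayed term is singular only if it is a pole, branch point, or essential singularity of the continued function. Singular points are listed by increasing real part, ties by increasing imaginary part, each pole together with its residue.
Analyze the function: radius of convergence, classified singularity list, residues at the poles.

Denominator factor (u**2 + u/5 - 7)^2: discriminant 701/25, real irrational roots -1/10 + (1/10)*sqrt(701) and -1/10 - (1/10)*sqrt(701); poles of order 2, moduli -1/10 + (1/10)*sqrt(701) and 1/10 + (1/10)*sqrt(701).
The radius of convergence is the smallest modulus among the singular points: -1/10 + (1/10)*sqrt(701).
The factor u**2 + u/5 - 7 splits as (u - a)(u - a') with a = -1/10 - (1/10)*sqrt(701), a' = -1/10 + (1/10)*sqrt(701). At the order-2 pole a set g(u) = (u - a)^2*f(u) = [25*u**2/34 - 23*u/18] / (u - a')^2.
Order-2 pole: residue = g'(a); g'(-1/10 - (1/10)*sqrt(701)) = -(383975/150368706)*sqrt(701), so the residue is -(383975/150368706)*sqrt(701).
The factor u**2 + u/5 - 7 splits as (u - a)(u - a') with a = -1/10 + (1/10)*sqrt(701), a' = -1/10 - (1/10)*sqrt(701). At the order-2 pole a set g(u) = (u - a)^2*f(u) = [25*u**2/34 - 23*u/18] / (u - a')^2.
Order-2 pole: residue = g'(a); g'(-1/10 + (1/10)*sqrt(701)) = (383975/150368706)*sqrt(701), so the residue is (383975/150368706)*sqrt(701).
List the singular points by increasing real part (a conjugate pair: the negative imaginary part first).

Radius of convergence at 0: -1/10 + (1/10)*sqrt(701).
At -1/10 - (1/10)*sqrt(701): a pole of order 2; residue -(383975/150368706)*sqrt(701).
At -1/10 + (1/10)*sqrt(701): a pole of order 2; residue (383975/150368706)*sqrt(701).


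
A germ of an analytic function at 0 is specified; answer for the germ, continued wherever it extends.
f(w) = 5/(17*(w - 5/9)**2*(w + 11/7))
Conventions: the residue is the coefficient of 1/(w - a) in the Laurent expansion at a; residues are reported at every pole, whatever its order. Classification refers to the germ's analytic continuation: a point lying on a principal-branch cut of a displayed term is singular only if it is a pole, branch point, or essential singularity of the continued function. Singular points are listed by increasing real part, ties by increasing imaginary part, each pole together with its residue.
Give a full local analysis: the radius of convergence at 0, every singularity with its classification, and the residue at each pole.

Radius of convergence at 0: 5/9.
At -11/7: a pole of order 1; residue 19845/305252.
At 5/9: a pole of order 2; residue -19845/305252.

Denominator factor (w - 5/9)^2: pole of order 2 at 5/9, modulus 5/9.
Denominator factor (w + 11/7): pole of order 1 at -11/7, modulus 11/7.
The radius of convergence is the smallest modulus among the singular points: 5/9.
At the order-1 pole -11/7 set g(w) = (w - (-11/7))*f(w) = 5/(17*(w - 5/9)**2).
Simple pole: residue = g(a) at a = -11/7, which is 19845/305252.
At the order-2 pole 5/9 set g(w) = (w - (5/9))^2*f(w) = 5/(17*(w + 11/7)).
Order-2 pole: residue = g'(a); g'(5/9) = -19845/305252, so the residue is -19845/305252.
List the singular points by increasing real part (a conjugate pair: the negative imaginary part first).


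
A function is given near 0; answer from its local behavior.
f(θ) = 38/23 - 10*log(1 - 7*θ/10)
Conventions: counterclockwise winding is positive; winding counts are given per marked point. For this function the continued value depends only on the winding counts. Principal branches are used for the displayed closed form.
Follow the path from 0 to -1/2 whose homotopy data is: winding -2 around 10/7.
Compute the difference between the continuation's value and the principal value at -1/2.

Continued minus principal equals (40)*pi*i.

The rational part is single-valued and drops out of the difference; each branch term changes only by its own monodromy.
(-10)*log(1 - θ/(10/7)): each positive loop around 10/7 adds 2*pi*i to the log, so winding -2 contributes (-10)*(-2)*2*pi*i = (40)*pi*i.
Summing the contributions at θ = -1/2 gives (40)*pi*i.
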